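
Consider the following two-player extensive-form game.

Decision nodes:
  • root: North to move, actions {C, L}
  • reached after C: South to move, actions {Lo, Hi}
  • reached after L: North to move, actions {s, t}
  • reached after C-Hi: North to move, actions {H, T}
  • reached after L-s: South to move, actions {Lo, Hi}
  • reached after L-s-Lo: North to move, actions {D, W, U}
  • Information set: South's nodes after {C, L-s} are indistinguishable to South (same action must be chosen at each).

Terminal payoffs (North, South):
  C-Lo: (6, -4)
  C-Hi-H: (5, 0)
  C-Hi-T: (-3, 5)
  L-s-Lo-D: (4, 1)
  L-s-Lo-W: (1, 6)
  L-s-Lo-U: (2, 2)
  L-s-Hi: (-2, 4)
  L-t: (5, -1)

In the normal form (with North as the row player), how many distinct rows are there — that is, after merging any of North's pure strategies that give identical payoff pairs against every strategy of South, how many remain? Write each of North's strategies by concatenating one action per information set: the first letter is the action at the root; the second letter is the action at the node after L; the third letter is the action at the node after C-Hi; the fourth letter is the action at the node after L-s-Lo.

North has 24 pure strategies: CsHD, CsHW, CsHU, CsTD, CsTW, CsTU, CtHD, CtHW, CtHU, CtTD, CtTW, CtTU, LsHD, LsHW, LsHU, LsTD, LsTW, LsTU, LtHD, LtHW, LtHU, LtTD, LtTW, LtTU. Columns: Lo, Hi.
{CsHD, CsHW, CsHU, CtHD, CtHW, CtHU} → row (6,-4) (5,0)
{CsTD, CsTW, CsTU, CtTD, CtTW, CtTU} → row (6,-4) (-3,5)
{LsHD, LsTD} → row (4,1) (-2,4)
{LsHW, LsTW} → row (1,6) (-2,4)
{LsHU, LsTU} → row (2,2) (-2,4)
{LtHD, LtHW, LtHU, LtTD, LtTW, LtTU} → row (5,-1) (5,-1)
That's 6 distinct rows out of 24 strategies.

6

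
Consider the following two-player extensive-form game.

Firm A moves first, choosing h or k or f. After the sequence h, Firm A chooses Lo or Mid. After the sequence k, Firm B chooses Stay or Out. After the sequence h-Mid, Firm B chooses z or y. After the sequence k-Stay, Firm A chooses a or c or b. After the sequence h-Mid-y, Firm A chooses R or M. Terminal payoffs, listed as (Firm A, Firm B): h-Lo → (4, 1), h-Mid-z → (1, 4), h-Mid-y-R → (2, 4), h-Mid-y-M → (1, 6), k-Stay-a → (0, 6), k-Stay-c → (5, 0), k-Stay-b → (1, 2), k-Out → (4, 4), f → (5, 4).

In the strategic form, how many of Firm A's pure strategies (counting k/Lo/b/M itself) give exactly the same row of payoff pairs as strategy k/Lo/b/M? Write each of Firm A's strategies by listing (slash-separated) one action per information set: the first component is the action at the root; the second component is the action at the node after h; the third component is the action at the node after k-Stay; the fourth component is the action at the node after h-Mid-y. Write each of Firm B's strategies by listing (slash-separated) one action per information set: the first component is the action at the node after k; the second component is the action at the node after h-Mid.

Row for k/Lo/b/M (columns Stay/z, Stay/y, Out/z, Out/y): (1,2) (1,2) (4,4) (4,4).
Under k/Lo/b/M, Firm A's choice at the node after h and at the node after h-Mid-y can never be reached regardless of what Firm B does, so varying those choices leaves every outcome unchanged.
Holding the reachable choices fixed and varying the unreachable ones freely already gives 2 × 2 = 4 equivalent strategies.
No other strategy reproduces this row, so those 4 are the full class: k/Lo/b/R, k/Lo/b/M, k/Mid/b/R, k/Mid/b/M.

4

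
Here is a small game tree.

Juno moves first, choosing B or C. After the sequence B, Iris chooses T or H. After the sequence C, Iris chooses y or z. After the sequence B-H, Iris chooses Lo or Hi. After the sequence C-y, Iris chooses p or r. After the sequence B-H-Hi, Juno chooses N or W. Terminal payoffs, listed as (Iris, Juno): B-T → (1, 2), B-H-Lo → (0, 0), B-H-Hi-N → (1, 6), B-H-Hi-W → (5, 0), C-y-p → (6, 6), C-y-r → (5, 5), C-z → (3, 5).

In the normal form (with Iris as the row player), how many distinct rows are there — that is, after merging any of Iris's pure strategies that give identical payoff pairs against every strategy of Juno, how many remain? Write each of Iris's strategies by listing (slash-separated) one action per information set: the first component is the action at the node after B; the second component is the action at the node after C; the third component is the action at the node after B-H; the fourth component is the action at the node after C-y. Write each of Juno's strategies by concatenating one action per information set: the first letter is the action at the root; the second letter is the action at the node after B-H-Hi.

9

Iris has 16 pure strategies: T/y/Lo/p, T/y/Lo/r, T/y/Hi/p, T/y/Hi/r, T/z/Lo/p, T/z/Lo/r, T/z/Hi/p, T/z/Hi/r, H/y/Lo/p, H/y/Lo/r, H/y/Hi/p, H/y/Hi/r, H/z/Lo/p, H/z/Lo/r, H/z/Hi/p, H/z/Hi/r. Columns: BN, BW, CN, CW.
{T/y/Lo/p, T/y/Hi/p} → row (1,2) (1,2) (6,6) (6,6)
{T/y/Lo/r, T/y/Hi/r} → row (1,2) (1,2) (5,5) (5,5)
{T/z/Lo/p, T/z/Lo/r, T/z/Hi/p, T/z/Hi/r} → row (1,2) (1,2) (3,5) (3,5)
{H/y/Lo/p} → row (0,0) (0,0) (6,6) (6,6)
{H/y/Lo/r} → row (0,0) (0,0) (5,5) (5,5)
{H/y/Hi/p} → row (1,6) (5,0) (6,6) (6,6)
{H/y/Hi/r} → row (1,6) (5,0) (5,5) (5,5)
{H/z/Lo/p, H/z/Lo/r} → row (0,0) (0,0) (3,5) (3,5)
{H/z/Hi/p, H/z/Hi/r} → row (1,6) (5,0) (3,5) (3,5)
That's 9 distinct rows out of 16 strategies.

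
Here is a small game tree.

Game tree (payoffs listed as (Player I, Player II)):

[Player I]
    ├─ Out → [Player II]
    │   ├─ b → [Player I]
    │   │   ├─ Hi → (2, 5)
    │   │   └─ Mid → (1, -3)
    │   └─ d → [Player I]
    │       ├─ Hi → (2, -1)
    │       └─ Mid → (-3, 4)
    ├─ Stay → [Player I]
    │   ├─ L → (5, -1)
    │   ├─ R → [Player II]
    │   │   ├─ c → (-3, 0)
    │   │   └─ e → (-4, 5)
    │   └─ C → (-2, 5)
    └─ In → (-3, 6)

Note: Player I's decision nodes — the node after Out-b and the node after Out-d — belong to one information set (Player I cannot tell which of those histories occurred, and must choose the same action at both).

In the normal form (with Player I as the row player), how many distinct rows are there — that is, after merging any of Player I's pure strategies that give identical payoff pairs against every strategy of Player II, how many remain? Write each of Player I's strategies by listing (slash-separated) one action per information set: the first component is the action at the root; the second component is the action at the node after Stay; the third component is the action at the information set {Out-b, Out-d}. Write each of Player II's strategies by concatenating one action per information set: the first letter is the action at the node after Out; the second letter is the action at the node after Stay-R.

6

Player I has 18 pure strategies: Out/L/Hi, Out/L/Mid, Out/R/Hi, Out/R/Mid, Out/C/Hi, Out/C/Mid, Stay/L/Hi, Stay/L/Mid, Stay/R/Hi, Stay/R/Mid, Stay/C/Hi, Stay/C/Mid, In/L/Hi, In/L/Mid, In/R/Hi, In/R/Mid, In/C/Hi, In/C/Mid. Columns: bc, be, dc, de.
{Out/L/Hi, Out/R/Hi, Out/C/Hi} → row (2,5) (2,5) (2,-1) (2,-1)
{Out/L/Mid, Out/R/Mid, Out/C/Mid} → row (1,-3) (1,-3) (-3,4) (-3,4)
{Stay/L/Hi, Stay/L/Mid} → row (5,-1) (5,-1) (5,-1) (5,-1)
{Stay/R/Hi, Stay/R/Mid} → row (-3,0) (-4,5) (-3,0) (-4,5)
{Stay/C/Hi, Stay/C/Mid} → row (-2,5) (-2,5) (-2,5) (-2,5)
{In/L/Hi, In/L/Mid, In/R/Hi, In/R/Mid, In/C/Hi, In/C/Mid} → row (-3,6) (-3,6) (-3,6) (-3,6)
That's 6 distinct rows out of 18 strategies.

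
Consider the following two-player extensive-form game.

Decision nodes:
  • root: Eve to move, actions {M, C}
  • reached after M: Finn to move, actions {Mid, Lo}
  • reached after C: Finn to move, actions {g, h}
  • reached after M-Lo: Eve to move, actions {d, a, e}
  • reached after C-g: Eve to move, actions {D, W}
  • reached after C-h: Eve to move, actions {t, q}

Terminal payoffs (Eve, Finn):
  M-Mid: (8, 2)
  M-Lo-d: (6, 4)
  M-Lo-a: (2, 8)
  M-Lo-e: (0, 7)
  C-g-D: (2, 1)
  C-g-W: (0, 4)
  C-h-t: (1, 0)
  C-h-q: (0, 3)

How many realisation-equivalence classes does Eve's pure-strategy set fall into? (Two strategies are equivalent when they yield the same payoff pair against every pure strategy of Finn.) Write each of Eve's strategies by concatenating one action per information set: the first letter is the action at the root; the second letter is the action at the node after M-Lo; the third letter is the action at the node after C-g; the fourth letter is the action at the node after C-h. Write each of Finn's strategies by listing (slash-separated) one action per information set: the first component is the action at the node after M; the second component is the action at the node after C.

Eve has 24 pure strategies: MdDt, MdDq, MdWt, MdWq, MaDt, MaDq, MaWt, MaWq, MeDt, MeDq, MeWt, MeWq, CdDt, CdDq, CdWt, CdWq, CaDt, CaDq, CaWt, CaWq, CeDt, CeDq, CeWt, CeWq. Columns: Mid/g, Mid/h, Lo/g, Lo/h.
{MdDt, MdDq, MdWt, MdWq} → row (8,2) (8,2) (6,4) (6,4)
{MaDt, MaDq, MaWt, MaWq} → row (8,2) (8,2) (2,8) (2,8)
{MeDt, MeDq, MeWt, MeWq} → row (8,2) (8,2) (0,7) (0,7)
{CdDt, CaDt, CeDt} → row (2,1) (1,0) (2,1) (1,0)
{CdDq, CaDq, CeDq} → row (2,1) (0,3) (2,1) (0,3)
{CdWt, CaWt, CeWt} → row (0,4) (1,0) (0,4) (1,0)
{CdWq, CaWq, CeWq} → row (0,4) (0,3) (0,4) (0,3)
That's 7 distinct rows out of 24 strategies.

7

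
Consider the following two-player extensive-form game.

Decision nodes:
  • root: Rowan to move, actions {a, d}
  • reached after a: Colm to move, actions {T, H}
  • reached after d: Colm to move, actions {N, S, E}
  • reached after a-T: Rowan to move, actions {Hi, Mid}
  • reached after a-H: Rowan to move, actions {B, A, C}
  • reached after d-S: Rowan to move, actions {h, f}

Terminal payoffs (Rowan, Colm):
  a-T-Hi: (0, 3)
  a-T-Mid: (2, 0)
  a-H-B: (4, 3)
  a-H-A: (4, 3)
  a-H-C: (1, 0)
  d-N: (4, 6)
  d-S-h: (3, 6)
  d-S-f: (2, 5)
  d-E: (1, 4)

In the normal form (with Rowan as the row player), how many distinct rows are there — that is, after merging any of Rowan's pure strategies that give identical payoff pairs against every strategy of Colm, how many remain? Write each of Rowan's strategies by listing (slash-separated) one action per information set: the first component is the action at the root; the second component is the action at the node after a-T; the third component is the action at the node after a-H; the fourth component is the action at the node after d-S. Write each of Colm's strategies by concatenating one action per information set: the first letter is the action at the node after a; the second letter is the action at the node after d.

6

Rowan has 24 pure strategies: a/Hi/B/h, a/Hi/B/f, a/Hi/A/h, a/Hi/A/f, a/Hi/C/h, a/Hi/C/f, a/Mid/B/h, a/Mid/B/f, a/Mid/A/h, a/Mid/A/f, a/Mid/C/h, a/Mid/C/f, d/Hi/B/h, d/Hi/B/f, d/Hi/A/h, d/Hi/A/f, d/Hi/C/h, d/Hi/C/f, d/Mid/B/h, d/Mid/B/f, d/Mid/A/h, d/Mid/A/f, d/Mid/C/h, d/Mid/C/f. Columns: TN, TS, TE, HN, HS, HE.
{a/Hi/B/h, a/Hi/B/f, a/Hi/A/h, a/Hi/A/f} → row (0,3) (0,3) (0,3) (4,3) (4,3) (4,3)
{a/Hi/C/h, a/Hi/C/f} → row (0,3) (0,3) (0,3) (1,0) (1,0) (1,0)
{a/Mid/B/h, a/Mid/B/f, a/Mid/A/h, a/Mid/A/f} → row (2,0) (2,0) (2,0) (4,3) (4,3) (4,3)
{a/Mid/C/h, a/Mid/C/f} → row (2,0) (2,0) (2,0) (1,0) (1,0) (1,0)
{d/Hi/B/h, d/Hi/A/h, d/Hi/C/h, d/Mid/B/h, d/Mid/A/h, d/Mid/C/h} → row (4,6) (3,6) (1,4) (4,6) (3,6) (1,4)
{d/Hi/B/f, d/Hi/A/f, d/Hi/C/f, d/Mid/B/f, d/Mid/A/f, d/Mid/C/f} → row (4,6) (2,5) (1,4) (4,6) (2,5) (1,4)
That's 6 distinct rows out of 24 strategies.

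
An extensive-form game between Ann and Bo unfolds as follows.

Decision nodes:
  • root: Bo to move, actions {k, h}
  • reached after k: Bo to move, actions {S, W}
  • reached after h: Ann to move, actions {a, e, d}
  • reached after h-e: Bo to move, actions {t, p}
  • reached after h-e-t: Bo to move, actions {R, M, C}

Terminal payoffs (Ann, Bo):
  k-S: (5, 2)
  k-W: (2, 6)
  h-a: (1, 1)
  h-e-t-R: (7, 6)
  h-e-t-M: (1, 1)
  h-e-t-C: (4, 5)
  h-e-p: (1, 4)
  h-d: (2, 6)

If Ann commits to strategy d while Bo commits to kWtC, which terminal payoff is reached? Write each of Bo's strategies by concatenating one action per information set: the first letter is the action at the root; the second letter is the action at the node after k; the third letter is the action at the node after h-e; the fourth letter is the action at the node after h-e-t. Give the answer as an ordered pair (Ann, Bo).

(2, 6)

Trace the play path from the root:
  Bo plays k
  Bo plays W at [k]
→ terminal payoff (2, 6).
(Ann's choice at the node after h is never reached on this path, so it doesn't affect the outcome.)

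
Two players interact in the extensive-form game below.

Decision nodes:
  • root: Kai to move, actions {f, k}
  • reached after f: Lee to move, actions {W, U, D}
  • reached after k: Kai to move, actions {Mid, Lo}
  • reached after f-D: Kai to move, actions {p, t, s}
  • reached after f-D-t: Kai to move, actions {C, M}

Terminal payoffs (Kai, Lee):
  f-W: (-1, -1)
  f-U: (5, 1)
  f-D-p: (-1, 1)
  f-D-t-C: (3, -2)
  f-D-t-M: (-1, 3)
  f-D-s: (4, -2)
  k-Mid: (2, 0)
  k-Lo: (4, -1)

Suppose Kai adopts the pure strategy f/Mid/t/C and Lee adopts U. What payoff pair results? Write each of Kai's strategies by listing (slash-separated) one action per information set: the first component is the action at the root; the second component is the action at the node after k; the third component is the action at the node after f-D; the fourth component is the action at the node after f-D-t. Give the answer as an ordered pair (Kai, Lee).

(5, 1)

Trace the play path from the root:
  Kai plays f
  Lee plays U at [f]
→ terminal payoff (5, 1).
(Kai's choice at the node after k is never reached on this path, so it doesn't affect the outcome.)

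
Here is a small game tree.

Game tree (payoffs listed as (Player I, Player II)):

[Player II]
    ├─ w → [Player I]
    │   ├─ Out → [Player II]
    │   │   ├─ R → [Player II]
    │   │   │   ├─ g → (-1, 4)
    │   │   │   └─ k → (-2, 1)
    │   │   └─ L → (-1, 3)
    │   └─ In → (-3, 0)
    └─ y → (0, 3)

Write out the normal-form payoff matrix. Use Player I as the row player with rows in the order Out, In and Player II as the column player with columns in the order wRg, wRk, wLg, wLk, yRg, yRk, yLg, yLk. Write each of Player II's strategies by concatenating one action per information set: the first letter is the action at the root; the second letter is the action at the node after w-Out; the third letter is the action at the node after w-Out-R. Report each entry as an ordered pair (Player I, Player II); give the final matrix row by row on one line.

Out: (-1,4) (-2,1) (-1,3) (-1,3) (0,3) (0,3) (0,3) (0,3) | In: (-3,0) (-3,0) (-3,0) (-3,0) (0,3) (0,3) (0,3) (0,3)

          wRg      wRk      wLg      wLk      yRg      yRk      yLg      yLk
 Out   (-1,4)   (-2,1)   (-1,3)   (-1,3)    (0,3)    (0,3)    (0,3)    (0,3)
  In   (-3,0)   (-3,0)   (-3,0)   (-3,0)    (0,3)    (0,3)    (0,3)    (0,3)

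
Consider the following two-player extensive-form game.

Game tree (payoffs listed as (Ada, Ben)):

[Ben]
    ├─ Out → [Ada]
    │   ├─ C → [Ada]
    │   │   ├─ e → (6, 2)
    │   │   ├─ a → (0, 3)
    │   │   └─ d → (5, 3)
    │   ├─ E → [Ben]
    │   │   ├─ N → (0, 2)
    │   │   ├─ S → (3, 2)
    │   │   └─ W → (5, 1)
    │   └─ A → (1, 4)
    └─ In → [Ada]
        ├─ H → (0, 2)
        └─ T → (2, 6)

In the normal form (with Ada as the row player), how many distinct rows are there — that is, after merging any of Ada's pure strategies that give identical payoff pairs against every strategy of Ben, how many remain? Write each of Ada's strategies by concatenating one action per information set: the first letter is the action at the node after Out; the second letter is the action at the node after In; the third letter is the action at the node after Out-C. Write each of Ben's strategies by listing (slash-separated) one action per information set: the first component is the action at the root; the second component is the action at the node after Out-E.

10

Ada has 18 pure strategies: CHe, CHa, CHd, CTe, CTa, CTd, EHe, EHa, EHd, ETe, ETa, ETd, AHe, AHa, AHd, ATe, ATa, ATd. Columns: Out/N, Out/S, Out/W, In/N, In/S, In/W.
{CHe} → row (6,2) (6,2) (6,2) (0,2) (0,2) (0,2)
{CHa} → row (0,3) (0,3) (0,3) (0,2) (0,2) (0,2)
{CHd} → row (5,3) (5,3) (5,3) (0,2) (0,2) (0,2)
{CTe} → row (6,2) (6,2) (6,2) (2,6) (2,6) (2,6)
{CTa} → row (0,3) (0,3) (0,3) (2,6) (2,6) (2,6)
{CTd} → row (5,3) (5,3) (5,3) (2,6) (2,6) (2,6)
{EHe, EHa, EHd} → row (0,2) (3,2) (5,1) (0,2) (0,2) (0,2)
{ETe, ETa, ETd} → row (0,2) (3,2) (5,1) (2,6) (2,6) (2,6)
{AHe, AHa, AHd} → row (1,4) (1,4) (1,4) (0,2) (0,2) (0,2)
{ATe, ATa, ATd} → row (1,4) (1,4) (1,4) (2,6) (2,6) (2,6)
That's 10 distinct rows out of 18 strategies.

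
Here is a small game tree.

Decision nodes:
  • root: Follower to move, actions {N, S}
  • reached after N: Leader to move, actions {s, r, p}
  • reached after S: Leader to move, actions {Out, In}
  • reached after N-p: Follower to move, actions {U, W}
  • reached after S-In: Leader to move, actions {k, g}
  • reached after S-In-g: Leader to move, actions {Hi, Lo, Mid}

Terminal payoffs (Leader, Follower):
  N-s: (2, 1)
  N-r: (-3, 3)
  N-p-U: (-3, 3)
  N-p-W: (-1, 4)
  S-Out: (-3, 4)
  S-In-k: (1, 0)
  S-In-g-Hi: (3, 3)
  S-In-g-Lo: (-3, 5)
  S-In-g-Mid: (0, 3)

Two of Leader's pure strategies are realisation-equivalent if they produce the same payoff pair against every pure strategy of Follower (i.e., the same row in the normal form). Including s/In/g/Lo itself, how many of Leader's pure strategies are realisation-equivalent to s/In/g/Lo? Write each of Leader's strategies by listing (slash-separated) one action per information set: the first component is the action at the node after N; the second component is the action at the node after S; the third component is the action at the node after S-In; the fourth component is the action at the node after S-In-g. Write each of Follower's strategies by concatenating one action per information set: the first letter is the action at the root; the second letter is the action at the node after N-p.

Row for s/In/g/Lo (columns NU, NW, SU, SW): (2,1) (2,1) (-3,5) (-3,5).
Every one of Leader's information sets is on the play path for some reply by Follower when Leader follows s/In/g/Lo.
Changing the action at any of them therefore changes at least one column, so only s/In/g/Lo itself gives this row.

1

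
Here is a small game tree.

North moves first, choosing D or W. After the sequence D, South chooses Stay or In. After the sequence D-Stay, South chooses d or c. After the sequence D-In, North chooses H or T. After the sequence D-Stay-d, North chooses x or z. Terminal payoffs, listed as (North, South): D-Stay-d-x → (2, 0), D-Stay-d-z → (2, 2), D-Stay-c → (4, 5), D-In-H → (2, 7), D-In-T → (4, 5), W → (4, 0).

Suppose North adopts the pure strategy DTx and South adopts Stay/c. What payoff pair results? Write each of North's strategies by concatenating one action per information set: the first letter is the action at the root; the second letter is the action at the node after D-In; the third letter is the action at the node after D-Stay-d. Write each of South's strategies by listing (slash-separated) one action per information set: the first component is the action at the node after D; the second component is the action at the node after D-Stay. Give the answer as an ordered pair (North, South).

(4, 5)

Trace the play path from the root:
  North plays D
  South plays Stay at [D]
  South plays c at [D-Stay]
→ terminal payoff (4, 5).
(North's choice at the node after D-In is never reached on this path, so it doesn't affect the outcome.)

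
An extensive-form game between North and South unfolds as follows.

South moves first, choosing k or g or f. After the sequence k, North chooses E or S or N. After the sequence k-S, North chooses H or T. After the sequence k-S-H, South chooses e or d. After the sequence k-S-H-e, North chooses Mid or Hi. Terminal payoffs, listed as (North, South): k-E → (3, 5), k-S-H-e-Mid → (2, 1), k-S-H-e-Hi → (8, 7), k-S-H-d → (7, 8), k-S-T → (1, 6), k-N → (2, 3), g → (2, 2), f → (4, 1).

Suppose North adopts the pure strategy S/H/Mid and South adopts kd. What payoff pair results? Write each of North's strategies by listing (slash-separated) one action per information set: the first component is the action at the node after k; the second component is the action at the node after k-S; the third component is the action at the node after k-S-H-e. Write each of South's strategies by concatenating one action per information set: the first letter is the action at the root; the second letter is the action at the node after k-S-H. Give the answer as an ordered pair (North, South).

(7, 8)

Trace the play path from the root:
  South plays k
  North plays S at [k]
  North plays H at [k-S]
  South plays d at [k-S-H]
→ terminal payoff (7, 8).
(North's choice at the node after k-S-H-e is never reached on this path, so it doesn't affect the outcome.)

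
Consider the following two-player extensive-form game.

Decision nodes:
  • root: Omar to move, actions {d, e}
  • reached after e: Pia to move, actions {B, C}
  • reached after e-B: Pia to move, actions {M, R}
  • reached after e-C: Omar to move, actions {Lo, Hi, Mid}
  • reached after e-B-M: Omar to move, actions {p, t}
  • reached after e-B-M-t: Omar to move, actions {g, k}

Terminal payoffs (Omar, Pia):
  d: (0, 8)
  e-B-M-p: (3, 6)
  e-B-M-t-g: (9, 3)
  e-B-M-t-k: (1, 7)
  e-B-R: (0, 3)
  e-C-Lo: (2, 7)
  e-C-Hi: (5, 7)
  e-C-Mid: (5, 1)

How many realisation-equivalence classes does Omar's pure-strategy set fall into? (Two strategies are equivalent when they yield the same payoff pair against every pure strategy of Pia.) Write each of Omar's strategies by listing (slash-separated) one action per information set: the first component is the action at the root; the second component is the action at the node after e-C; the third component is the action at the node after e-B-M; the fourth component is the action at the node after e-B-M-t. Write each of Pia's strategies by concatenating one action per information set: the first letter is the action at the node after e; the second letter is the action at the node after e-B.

10

Omar has 24 pure strategies: d/Lo/p/g, d/Lo/p/k, d/Lo/t/g, d/Lo/t/k, d/Hi/p/g, d/Hi/p/k, d/Hi/t/g, d/Hi/t/k, d/Mid/p/g, d/Mid/p/k, d/Mid/t/g, d/Mid/t/k, e/Lo/p/g, e/Lo/p/k, e/Lo/t/g, e/Lo/t/k, e/Hi/p/g, e/Hi/p/k, e/Hi/t/g, e/Hi/t/k, e/Mid/p/g, e/Mid/p/k, e/Mid/t/g, e/Mid/t/k. Columns: BM, BR, CM, CR.
{d/Lo/p/g, d/Lo/p/k, d/Lo/t/g, d/Lo/t/k, d/Hi/p/g, d/Hi/p/k, d/Hi/t/g, d/Hi/t/k, d/Mid/p/g, d/Mid/p/k, d/Mid/t/g, d/Mid/t/k} → row (0,8) (0,8) (0,8) (0,8)
{e/Lo/p/g, e/Lo/p/k} → row (3,6) (0,3) (2,7) (2,7)
{e/Lo/t/g} → row (9,3) (0,3) (2,7) (2,7)
{e/Lo/t/k} → row (1,7) (0,3) (2,7) (2,7)
{e/Hi/p/g, e/Hi/p/k} → row (3,6) (0,3) (5,7) (5,7)
{e/Hi/t/g} → row (9,3) (0,3) (5,7) (5,7)
{e/Hi/t/k} → row (1,7) (0,3) (5,7) (5,7)
{e/Mid/p/g, e/Mid/p/k} → row (3,6) (0,3) (5,1) (5,1)
{e/Mid/t/g} → row (9,3) (0,3) (5,1) (5,1)
{e/Mid/t/k} → row (1,7) (0,3) (5,1) (5,1)
That's 10 distinct rows out of 24 strategies.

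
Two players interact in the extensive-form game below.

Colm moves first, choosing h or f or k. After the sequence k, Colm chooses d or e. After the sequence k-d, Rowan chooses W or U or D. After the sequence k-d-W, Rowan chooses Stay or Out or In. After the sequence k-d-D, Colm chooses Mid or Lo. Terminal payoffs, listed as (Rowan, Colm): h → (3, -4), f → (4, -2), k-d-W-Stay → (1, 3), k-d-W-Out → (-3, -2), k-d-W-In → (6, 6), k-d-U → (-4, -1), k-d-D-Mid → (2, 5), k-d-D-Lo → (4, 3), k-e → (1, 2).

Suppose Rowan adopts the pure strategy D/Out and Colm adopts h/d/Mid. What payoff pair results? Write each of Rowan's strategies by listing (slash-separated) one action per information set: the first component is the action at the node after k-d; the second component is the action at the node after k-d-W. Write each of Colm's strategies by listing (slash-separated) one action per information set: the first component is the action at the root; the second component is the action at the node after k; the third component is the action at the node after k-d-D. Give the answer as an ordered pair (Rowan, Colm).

(3, -4)

Trace the play path from the root:
  Colm plays h
→ terminal payoff (3, -4).
(Rowan's choice at the node after k-d is never reached on this path, so it doesn't affect the outcome.)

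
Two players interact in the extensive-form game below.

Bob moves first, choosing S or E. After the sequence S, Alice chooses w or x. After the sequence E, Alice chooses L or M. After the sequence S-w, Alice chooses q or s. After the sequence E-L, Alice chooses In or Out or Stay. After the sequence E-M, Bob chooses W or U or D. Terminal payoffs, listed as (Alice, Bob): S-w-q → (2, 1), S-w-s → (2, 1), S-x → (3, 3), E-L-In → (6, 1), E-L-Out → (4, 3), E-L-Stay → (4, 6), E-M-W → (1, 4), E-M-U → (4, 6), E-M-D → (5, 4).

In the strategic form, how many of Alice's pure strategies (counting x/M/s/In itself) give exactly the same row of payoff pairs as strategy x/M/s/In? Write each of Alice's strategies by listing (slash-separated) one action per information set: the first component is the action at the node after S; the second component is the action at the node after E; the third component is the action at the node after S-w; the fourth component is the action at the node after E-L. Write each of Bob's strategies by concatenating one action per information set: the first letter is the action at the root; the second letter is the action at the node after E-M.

6

Row for x/M/s/In (columns SW, SU, SD, EW, EU, ED): (3,3) (3,3) (3,3) (1,4) (4,6) (5,4).
Under x/M/s/In, Alice's choice at the node after S-w and at the node after E-L can never be reached regardless of what Bob does, so varying those choices leaves every outcome unchanged.
Holding the reachable choices fixed and varying the unreachable ones freely already gives 2 × 3 = 6 equivalent strategies.
No other strategy reproduces this row, so those 6 are the full class: x/M/q/In, x/M/q/Out, x/M/q/Stay, x/M/s/In, x/M/s/Out, x/M/s/Stay.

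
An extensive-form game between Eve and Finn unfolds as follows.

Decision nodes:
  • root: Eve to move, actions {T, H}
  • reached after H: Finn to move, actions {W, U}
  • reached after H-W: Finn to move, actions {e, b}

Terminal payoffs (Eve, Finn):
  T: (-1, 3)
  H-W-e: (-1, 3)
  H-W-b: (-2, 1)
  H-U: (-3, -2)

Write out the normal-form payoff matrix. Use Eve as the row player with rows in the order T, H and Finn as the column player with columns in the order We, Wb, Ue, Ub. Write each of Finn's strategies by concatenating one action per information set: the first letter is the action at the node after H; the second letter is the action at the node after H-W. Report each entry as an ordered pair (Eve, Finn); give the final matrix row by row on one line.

T: (-1,3) (-1,3) (-1,3) (-1,3) | H: (-1,3) (-2,1) (-3,-2) (-3,-2)

           We       Wb       Ue       Ub
   T   (-1,3)   (-1,3)   (-1,3)   (-1,3)
   H   (-1,3)   (-2,1)  (-3,-2)  (-3,-2)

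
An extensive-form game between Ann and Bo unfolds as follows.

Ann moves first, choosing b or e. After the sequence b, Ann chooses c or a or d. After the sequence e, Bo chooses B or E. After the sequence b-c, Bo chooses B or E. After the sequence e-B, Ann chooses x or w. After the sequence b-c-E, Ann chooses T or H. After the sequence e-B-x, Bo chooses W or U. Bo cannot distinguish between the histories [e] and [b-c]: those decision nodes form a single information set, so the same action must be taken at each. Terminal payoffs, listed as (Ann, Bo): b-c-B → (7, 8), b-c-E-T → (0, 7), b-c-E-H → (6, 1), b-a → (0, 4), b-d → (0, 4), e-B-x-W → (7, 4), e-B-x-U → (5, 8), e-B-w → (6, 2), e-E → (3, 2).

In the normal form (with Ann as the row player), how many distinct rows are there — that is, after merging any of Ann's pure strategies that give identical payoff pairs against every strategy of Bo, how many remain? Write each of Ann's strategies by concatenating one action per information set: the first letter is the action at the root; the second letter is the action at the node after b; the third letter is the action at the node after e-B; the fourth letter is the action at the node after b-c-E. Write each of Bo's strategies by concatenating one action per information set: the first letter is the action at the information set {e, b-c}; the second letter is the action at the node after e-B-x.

Ann has 24 pure strategies: bcxT, bcxH, bcwT, bcwH, baxT, baxH, bawT, bawH, bdxT, bdxH, bdwT, bdwH, ecxT, ecxH, ecwT, ecwH, eaxT, eaxH, eawT, eawH, edxT, edxH, edwT, edwH. Columns: BW, BU, EW, EU.
{bcxT, bcwT} → row (7,8) (7,8) (0,7) (0,7)
{bcxH, bcwH} → row (7,8) (7,8) (6,1) (6,1)
{baxT, baxH, bawT, bawH, bdxT, bdxH, bdwT, bdwH} → row (0,4) (0,4) (0,4) (0,4)
{ecxT, ecxH, eaxT, eaxH, edxT, edxH} → row (7,4) (5,8) (3,2) (3,2)
{ecwT, ecwH, eawT, eawH, edwT, edwH} → row (6,2) (6,2) (3,2) (3,2)
That's 5 distinct rows out of 24 strategies.

5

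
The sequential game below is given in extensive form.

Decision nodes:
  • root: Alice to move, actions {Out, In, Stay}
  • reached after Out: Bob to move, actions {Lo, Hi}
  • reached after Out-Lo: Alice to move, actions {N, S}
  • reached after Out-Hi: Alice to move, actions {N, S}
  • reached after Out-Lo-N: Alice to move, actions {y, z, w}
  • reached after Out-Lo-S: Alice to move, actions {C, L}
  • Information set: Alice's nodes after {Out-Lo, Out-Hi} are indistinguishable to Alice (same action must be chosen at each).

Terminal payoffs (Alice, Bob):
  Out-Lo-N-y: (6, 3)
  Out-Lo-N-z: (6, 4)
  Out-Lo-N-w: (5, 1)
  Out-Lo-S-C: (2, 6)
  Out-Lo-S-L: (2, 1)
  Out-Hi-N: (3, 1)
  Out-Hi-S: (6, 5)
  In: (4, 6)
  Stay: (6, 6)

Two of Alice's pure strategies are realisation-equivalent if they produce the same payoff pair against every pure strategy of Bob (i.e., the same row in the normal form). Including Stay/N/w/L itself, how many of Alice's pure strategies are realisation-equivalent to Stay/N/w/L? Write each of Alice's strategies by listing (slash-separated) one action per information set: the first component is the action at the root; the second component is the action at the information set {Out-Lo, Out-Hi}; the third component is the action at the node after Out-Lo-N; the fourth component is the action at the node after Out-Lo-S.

12

Row for Stay/N/w/L (columns Lo, Hi): (6,6) (6,6).
Under Stay/N/w/L, Alice's choice at the information set {Out-Lo, Out-Hi} and at the node after Out-Lo-N and at the node after Out-Lo-S can never be reached regardless of what Bob does, so varying those choices leaves every outcome unchanged.
Holding the reachable choices fixed and varying the unreachable ones freely already gives 2 × 3 × 2 = 12 equivalent strategies.
No other strategy reproduces this row, so those 12 are the full class: Stay/N/y/C, Stay/N/y/L, Stay/N/z/C, Stay/N/z/L, Stay/N/w/C, Stay/N/w/L, Stay/S/y/C, Stay/S/y/L, Stay/S/z/C, Stay/S/z/L, Stay/S/w/C, Stay/S/w/L.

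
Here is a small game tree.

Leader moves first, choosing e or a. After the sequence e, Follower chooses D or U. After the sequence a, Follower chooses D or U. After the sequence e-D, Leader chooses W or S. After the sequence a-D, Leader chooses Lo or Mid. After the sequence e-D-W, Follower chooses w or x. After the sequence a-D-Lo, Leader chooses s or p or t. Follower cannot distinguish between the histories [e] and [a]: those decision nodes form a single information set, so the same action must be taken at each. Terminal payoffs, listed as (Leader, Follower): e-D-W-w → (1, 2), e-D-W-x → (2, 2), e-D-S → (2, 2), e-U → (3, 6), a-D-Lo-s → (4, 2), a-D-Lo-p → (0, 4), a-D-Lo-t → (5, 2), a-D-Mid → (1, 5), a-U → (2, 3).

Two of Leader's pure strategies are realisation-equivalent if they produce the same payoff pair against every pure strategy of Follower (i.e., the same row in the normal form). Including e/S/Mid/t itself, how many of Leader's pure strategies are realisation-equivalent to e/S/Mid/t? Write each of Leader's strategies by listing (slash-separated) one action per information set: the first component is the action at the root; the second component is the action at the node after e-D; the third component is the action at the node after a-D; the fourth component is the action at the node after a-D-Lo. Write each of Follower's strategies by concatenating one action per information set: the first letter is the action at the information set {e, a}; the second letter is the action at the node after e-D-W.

Row for e/S/Mid/t (columns Dw, Dx, Uw, Ux): (2,2) (2,2) (3,6) (3,6).
Under e/S/Mid/t, Leader's choice at the node after a-D and at the node after a-D-Lo can never be reached regardless of what Follower does, so varying those choices leaves every outcome unchanged.
Holding the reachable choices fixed and varying the unreachable ones freely already gives 2 × 3 = 6 equivalent strategies.
No other strategy reproduces this row, so those 6 are the full class: e/S/Lo/s, e/S/Lo/p, e/S/Lo/t, e/S/Mid/s, e/S/Mid/p, e/S/Mid/t.

6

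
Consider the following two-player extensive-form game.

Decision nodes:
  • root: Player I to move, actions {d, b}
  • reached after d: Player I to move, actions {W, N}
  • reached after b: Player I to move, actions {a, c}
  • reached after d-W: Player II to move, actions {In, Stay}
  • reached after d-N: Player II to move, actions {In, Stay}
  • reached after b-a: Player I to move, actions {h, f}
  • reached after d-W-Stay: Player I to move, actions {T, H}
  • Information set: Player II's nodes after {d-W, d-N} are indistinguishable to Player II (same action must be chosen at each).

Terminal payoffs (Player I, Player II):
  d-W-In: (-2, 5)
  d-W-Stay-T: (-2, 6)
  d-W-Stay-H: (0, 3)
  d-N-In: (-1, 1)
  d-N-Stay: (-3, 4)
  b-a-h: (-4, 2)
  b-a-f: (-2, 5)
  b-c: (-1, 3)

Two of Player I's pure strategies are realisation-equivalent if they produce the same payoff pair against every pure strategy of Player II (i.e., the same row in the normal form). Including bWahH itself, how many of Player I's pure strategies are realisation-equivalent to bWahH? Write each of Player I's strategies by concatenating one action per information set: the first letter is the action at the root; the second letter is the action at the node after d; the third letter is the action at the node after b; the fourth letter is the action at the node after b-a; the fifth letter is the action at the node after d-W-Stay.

Row for bWahH (columns In, Stay): (-4,2) (-4,2).
Under bWahH, Player I's choice at the node after d and at the node after d-W-Stay can never be reached regardless of what Player II does, so varying those choices leaves every outcome unchanged.
Holding the reachable choices fixed and varying the unreachable ones freely already gives 2 × 2 = 4 equivalent strategies.
No other strategy reproduces this row, so those 4 are the full class: bWahT, bWahH, bNahT, bNahH.

4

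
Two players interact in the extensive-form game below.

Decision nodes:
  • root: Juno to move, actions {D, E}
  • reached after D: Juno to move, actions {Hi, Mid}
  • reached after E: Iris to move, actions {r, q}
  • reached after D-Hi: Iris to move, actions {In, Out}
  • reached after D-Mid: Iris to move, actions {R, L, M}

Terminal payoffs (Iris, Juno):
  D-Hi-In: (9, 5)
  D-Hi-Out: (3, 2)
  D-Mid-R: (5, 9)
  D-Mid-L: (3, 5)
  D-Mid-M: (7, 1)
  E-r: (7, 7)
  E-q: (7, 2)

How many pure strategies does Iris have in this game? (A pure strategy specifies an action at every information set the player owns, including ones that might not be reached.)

Iris owns the node after E with actions {r, q} — two choices.
Iris owns the node after D-Hi with actions {In, Out} — two choices.
Iris owns the node after D-Mid with actions {R, L, M} — three choices.
A pure strategy fixes one action at each information set independently, so the count is the product 2 × 2 × 3 = 12.
(For reference, Juno has 4 pure strategies, giving a 12×4 normal-form matrix.)

12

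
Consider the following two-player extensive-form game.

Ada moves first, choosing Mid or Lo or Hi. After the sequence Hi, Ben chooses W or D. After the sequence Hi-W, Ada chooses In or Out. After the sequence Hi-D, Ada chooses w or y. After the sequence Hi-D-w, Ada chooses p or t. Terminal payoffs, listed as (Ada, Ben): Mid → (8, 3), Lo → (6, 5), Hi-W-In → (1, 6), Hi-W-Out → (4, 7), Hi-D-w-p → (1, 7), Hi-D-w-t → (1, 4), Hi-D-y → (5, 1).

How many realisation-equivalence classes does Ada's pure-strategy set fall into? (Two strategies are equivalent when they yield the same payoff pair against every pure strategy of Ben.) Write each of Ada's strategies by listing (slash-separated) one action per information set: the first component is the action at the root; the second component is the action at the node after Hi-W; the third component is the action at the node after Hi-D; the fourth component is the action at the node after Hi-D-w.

Ada has 24 pure strategies: Mid/In/w/p, Mid/In/w/t, Mid/In/y/p, Mid/In/y/t, Mid/Out/w/p, Mid/Out/w/t, Mid/Out/y/p, Mid/Out/y/t, Lo/In/w/p, Lo/In/w/t, Lo/In/y/p, Lo/In/y/t, Lo/Out/w/p, Lo/Out/w/t, Lo/Out/y/p, Lo/Out/y/t, Hi/In/w/p, Hi/In/w/t, Hi/In/y/p, Hi/In/y/t, Hi/Out/w/p, Hi/Out/w/t, Hi/Out/y/p, Hi/Out/y/t. Columns: W, D.
{Mid/In/w/p, Mid/In/w/t, Mid/In/y/p, Mid/In/y/t, Mid/Out/w/p, Mid/Out/w/t, Mid/Out/y/p, Mid/Out/y/t} → row (8,3) (8,3)
{Lo/In/w/p, Lo/In/w/t, Lo/In/y/p, Lo/In/y/t, Lo/Out/w/p, Lo/Out/w/t, Lo/Out/y/p, Lo/Out/y/t} → row (6,5) (6,5)
{Hi/In/w/p} → row (1,6) (1,7)
{Hi/In/w/t} → row (1,6) (1,4)
{Hi/In/y/p, Hi/In/y/t} → row (1,6) (5,1)
{Hi/Out/w/p} → row (4,7) (1,7)
{Hi/Out/w/t} → row (4,7) (1,4)
{Hi/Out/y/p, Hi/Out/y/t} → row (4,7) (5,1)
That's 8 distinct rows out of 24 strategies.

8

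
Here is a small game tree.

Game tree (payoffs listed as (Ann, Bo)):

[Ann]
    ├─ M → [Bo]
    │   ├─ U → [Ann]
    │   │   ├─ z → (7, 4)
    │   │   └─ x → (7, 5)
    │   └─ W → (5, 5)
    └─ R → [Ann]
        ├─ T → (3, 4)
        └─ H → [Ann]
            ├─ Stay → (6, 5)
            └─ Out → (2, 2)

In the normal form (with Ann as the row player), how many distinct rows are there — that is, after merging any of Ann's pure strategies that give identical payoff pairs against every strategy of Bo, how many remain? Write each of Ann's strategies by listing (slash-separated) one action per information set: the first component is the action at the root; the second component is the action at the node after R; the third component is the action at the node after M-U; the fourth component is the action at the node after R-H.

Ann has 16 pure strategies: M/T/z/Stay, M/T/z/Out, M/T/x/Stay, M/T/x/Out, M/H/z/Stay, M/H/z/Out, M/H/x/Stay, M/H/x/Out, R/T/z/Stay, R/T/z/Out, R/T/x/Stay, R/T/x/Out, R/H/z/Stay, R/H/z/Out, R/H/x/Stay, R/H/x/Out. Columns: U, W.
{M/T/z/Stay, M/T/z/Out, M/H/z/Stay, M/H/z/Out} → row (7,4) (5,5)
{M/T/x/Stay, M/T/x/Out, M/H/x/Stay, M/H/x/Out} → row (7,5) (5,5)
{R/T/z/Stay, R/T/z/Out, R/T/x/Stay, R/T/x/Out} → row (3,4) (3,4)
{R/H/z/Stay, R/H/x/Stay} → row (6,5) (6,5)
{R/H/z/Out, R/H/x/Out} → row (2,2) (2,2)
That's 5 distinct rows out of 16 strategies.

5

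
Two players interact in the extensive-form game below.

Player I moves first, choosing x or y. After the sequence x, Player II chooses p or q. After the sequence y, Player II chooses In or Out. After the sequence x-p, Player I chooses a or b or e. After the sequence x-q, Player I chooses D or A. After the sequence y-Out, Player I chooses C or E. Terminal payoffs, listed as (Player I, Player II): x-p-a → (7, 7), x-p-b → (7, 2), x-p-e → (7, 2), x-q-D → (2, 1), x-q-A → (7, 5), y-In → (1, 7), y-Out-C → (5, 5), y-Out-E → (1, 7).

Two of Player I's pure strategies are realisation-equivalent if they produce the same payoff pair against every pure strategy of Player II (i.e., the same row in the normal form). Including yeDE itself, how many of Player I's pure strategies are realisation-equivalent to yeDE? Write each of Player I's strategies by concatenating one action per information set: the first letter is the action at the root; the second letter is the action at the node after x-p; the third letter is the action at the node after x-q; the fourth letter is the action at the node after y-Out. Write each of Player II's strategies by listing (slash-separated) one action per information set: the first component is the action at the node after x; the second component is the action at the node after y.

Row for yeDE (columns p/In, p/Out, q/In, q/Out): (1,7) (1,7) (1,7) (1,7).
Under yeDE, Player I's choice at the node after x-p and at the node after x-q can never be reached regardless of what Player II does, so varying those choices leaves every outcome unchanged.
Holding the reachable choices fixed and varying the unreachable ones freely already gives 3 × 2 = 6 equivalent strategies.
No other strategy reproduces this row, so those 6 are the full class: yaDE, yaAE, ybDE, ybAE, yeDE, yeAE.

6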